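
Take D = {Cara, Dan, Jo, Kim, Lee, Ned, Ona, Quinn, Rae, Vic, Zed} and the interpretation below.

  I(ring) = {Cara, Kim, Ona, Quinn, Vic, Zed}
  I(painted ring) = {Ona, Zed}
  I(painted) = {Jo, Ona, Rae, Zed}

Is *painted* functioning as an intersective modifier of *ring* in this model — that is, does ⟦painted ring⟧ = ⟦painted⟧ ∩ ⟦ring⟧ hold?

⟦painted⟧ ∩ ⟦ring⟧ = {Jo, Ona, Rae, Zed} ∩ {Cara, Kim, Ona, Quinn, Vic, Zed} = {Ona, Zed}
Observed ⟦painted ring⟧ = {Ona, Zed}.
These coincide, so the modifier is intersective here.

yes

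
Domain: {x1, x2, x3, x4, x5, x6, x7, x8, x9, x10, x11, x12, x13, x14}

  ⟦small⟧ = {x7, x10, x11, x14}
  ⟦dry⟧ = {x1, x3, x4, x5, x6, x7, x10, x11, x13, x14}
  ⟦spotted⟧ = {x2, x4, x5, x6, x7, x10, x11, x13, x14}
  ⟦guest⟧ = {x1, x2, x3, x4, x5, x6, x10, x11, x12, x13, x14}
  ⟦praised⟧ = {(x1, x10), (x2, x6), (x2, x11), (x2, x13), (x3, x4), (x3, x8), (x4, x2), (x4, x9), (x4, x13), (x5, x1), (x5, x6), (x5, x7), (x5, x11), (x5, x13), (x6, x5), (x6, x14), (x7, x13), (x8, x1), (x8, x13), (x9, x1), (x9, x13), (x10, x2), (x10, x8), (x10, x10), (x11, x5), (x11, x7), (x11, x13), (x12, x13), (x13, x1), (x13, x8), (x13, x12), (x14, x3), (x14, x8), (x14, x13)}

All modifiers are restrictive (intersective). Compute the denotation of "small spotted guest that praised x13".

⟦that praised x13⟧ = {x : ⟨x, x13⟩ ∈ ⟦praised⟧} = {x2, x4, x5, x7, x8, x9, x11, x12, x14}
⟦guest⟧ = {x1, x2, x3, x4, x5, x6, x10, x11, x12, x13, x14}
… ∩ ⟦that praised x13⟧ = {x1, x2, x3, x4, x5, x6, x10, x11, x12, x13, x14} ∩ {x2, x4, x5, x7, x8, x9, x11, x12, x14} = {x2, x4, x5, x11, x12, x14}
… ∩ ⟦small⟧ = {x2, x4, x5, x11, x12, x14} ∩ {x7, x10, x11, x14} = {x11, x14}
… ∩ ⟦spotted⟧ = {x11, x14} ∩ {x2, x4, x5, x6, x7, x10, x11, x13, x14} = {x11, x14}
So ⟦small spotted guest that praised x13⟧ = {x11, x14}.

{x11, x14}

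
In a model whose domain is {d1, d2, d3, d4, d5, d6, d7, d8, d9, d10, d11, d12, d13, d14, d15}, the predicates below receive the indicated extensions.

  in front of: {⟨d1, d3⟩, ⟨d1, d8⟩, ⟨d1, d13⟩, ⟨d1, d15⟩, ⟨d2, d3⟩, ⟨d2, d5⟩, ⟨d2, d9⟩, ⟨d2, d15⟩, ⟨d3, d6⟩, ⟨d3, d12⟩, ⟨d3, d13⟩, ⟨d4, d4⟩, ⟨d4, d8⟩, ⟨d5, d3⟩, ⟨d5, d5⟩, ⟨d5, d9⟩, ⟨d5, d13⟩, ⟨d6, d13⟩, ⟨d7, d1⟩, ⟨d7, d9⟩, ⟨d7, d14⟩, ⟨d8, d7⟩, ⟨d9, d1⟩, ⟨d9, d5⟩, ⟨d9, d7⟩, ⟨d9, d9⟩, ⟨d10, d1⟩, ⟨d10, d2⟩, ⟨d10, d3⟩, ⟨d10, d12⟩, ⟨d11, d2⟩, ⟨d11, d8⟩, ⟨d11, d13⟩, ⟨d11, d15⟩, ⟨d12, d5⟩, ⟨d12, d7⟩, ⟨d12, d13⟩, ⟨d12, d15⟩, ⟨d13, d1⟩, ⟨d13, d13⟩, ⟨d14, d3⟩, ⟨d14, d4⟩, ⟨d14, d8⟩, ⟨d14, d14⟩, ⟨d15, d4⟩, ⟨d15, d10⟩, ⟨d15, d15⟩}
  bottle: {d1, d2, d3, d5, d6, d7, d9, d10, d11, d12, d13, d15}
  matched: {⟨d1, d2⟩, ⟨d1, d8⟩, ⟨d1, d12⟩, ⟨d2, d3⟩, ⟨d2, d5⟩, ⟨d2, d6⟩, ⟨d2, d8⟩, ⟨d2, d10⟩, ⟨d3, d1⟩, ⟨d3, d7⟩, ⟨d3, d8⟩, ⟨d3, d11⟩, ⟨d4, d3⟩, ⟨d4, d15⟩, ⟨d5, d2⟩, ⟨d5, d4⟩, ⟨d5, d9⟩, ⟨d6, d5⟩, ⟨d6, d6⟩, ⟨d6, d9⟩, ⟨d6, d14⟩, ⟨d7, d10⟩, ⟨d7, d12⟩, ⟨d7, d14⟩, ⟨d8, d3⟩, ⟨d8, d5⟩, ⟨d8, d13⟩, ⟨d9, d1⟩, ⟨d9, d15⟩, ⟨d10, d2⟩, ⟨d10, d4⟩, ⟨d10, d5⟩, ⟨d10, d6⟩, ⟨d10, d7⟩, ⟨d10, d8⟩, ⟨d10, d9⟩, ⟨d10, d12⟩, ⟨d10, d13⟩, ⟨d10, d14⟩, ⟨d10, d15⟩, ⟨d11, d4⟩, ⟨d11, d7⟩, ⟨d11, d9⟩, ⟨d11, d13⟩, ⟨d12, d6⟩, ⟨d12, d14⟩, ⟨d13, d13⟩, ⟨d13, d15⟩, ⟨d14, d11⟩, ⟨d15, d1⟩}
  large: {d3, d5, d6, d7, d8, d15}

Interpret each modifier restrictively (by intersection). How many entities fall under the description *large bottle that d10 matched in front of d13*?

⟦that d10 matched⟧ = {x : ⟨d10, x⟩ ∈ ⟦matched⟧} = {d2, d4, d5, d6, d7, d8, d9, d12, d13, d14, d15}
⟦in front of d13⟧ = {x : ⟨x, d13⟩ ∈ ⟦in front of⟧} = {d1, d3, d5, d6, d11, d12, d13}
⟦bottle⟧ = {d1, d2, d3, d5, d6, d7, d9, d10, d11, d12, d13, d15}
… ∩ ⟦that d10 matched⟧ = {d1, d2, d3, d5, d6, d7, d9, d10, d11, d12, d13, d15} ∩ {d2, d4, d5, d6, d7, d8, d9, d12, d13, d14, d15} = {d2, d5, d6, d7, d9, d12, d13, d15}
… ∩ ⟦in front of d13⟧ = {d2, d5, d6, d7, d9, d12, d13, d15} ∩ {d1, d3, d5, d6, d11, d12, d13} = {d5, d6, d12, d13}
… ∩ ⟦large⟧ = {d5, d6, d12, d13} ∩ {d3, d5, d6, d7, d8, d15} = {d5, d6}
⟦large bottle that d10 matched in front of d13⟧ = {d5, d6}, so the cardinality is 2.

2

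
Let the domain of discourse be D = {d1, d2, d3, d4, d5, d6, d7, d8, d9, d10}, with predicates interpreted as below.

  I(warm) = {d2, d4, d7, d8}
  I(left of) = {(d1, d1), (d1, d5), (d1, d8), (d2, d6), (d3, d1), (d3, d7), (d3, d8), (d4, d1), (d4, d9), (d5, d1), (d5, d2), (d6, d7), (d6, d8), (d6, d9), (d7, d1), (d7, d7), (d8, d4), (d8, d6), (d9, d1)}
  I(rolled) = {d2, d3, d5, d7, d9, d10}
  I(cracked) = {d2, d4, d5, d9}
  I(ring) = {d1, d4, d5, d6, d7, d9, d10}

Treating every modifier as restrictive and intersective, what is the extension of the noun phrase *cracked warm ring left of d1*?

{d4}

⟦left of d1⟧ = {x : ⟨x, d1⟩ ∈ ⟦left of⟧} = {d1, d3, d4, d5, d7, d9}
⟦ring⟧ = {d1, d4, d5, d6, d7, d9, d10}
… ∩ ⟦left of d1⟧ = {d1, d4, d5, d6, d7, d9, d10} ∩ {d1, d3, d4, d5, d7, d9} = {d1, d4, d5, d7, d9}
… ∩ ⟦cracked⟧ = {d1, d4, d5, d7, d9} ∩ {d2, d4, d5, d9} = {d4, d5, d9}
… ∩ ⟦warm⟧ = {d4, d5, d9} ∩ {d2, d4, d7, d8} = {d4}
So ⟦cracked warm ring left of d1⟧ = {d4}.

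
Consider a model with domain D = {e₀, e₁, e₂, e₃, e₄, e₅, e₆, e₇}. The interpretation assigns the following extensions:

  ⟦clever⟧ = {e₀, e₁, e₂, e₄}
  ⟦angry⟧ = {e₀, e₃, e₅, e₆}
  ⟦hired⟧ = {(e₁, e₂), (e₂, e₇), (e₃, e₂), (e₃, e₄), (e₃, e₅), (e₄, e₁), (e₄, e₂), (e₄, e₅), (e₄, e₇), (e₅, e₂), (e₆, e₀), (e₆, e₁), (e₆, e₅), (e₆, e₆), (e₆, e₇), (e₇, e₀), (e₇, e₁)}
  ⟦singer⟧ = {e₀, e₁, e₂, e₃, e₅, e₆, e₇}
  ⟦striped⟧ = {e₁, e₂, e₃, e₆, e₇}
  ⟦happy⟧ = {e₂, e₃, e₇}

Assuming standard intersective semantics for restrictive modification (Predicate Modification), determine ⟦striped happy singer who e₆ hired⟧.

⟦who e₆ hired⟧ = {x : ⟨e₆, x⟩ ∈ ⟦hired⟧} = {e₀, e₁, e₅, e₆, e₇}
⟦singer⟧ = {e₀, e₁, e₂, e₃, e₅, e₆, e₇}
… ∩ ⟦who e₆ hired⟧ = {e₀, e₁, e₂, e₃, e₅, e₆, e₇} ∩ {e₀, e₁, e₅, e₆, e₇} = {e₀, e₁, e₅, e₆, e₇}
… ∩ ⟦striped⟧ = {e₀, e₁, e₅, e₆, e₇} ∩ {e₁, e₂, e₃, e₆, e₇} = {e₁, e₆, e₇}
… ∩ ⟦happy⟧ = {e₁, e₆, e₇} ∩ {e₂, e₃, e₇} = {e₇}
So ⟦striped happy singer who e₆ hired⟧ = {e₇}.

{e₇}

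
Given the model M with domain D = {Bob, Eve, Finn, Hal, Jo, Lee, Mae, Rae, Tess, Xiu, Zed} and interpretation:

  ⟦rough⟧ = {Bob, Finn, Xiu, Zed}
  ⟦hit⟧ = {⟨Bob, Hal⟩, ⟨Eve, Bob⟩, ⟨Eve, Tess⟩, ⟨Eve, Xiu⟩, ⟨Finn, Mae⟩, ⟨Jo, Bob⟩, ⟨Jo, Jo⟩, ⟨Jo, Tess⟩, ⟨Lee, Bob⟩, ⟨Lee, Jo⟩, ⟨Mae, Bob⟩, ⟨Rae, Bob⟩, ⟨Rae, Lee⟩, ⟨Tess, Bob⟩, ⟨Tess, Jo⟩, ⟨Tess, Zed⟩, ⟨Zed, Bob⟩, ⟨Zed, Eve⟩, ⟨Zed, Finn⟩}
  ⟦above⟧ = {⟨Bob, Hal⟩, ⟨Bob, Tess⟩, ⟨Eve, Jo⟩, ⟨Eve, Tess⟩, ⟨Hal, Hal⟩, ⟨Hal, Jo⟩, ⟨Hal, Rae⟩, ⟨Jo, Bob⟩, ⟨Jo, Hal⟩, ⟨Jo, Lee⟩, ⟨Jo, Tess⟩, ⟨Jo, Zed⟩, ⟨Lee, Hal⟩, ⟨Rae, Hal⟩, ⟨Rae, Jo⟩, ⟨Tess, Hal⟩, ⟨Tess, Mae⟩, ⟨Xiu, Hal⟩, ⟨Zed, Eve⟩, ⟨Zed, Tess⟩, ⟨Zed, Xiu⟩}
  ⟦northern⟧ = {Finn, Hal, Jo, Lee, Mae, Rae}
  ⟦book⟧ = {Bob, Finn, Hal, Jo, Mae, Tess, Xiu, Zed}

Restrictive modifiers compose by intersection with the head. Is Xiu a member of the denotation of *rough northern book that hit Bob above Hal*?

no

⟦that hit Bob⟧ = {x : ⟨x, Bob⟩ ∈ ⟦hit⟧} = {Eve, Jo, Lee, Mae, Rae, Tess, Zed}
⟦above Hal⟧ = {x : ⟨x, Hal⟩ ∈ ⟦above⟧} = {Bob, Hal, Jo, Lee, Rae, Tess, Xiu}
⟦book⟧ = {Bob, Finn, Hal, Jo, Mae, Tess, Xiu, Zed}
… ∩ ⟦that hit Bob⟧ = {Bob, Finn, Hal, Jo, Mae, Tess, Xiu, Zed} ∩ {Eve, Jo, Lee, Mae, Rae, Tess, Zed} = {Jo, Mae, Tess, Zed}
… ∩ ⟦above Hal⟧ = {Jo, Mae, Tess, Zed} ∩ {Bob, Hal, Jo, Lee, Rae, Tess, Xiu} = {Jo, Tess}
… ∩ ⟦rough⟧ = {Jo, Tess} ∩ {Bob, Finn, Xiu, Zed} = ∅
… ∩ ⟦northern⟧ = ∅ ∩ {Finn, Hal, Jo, Lee, Mae, Rae} = ∅
⟦rough northern book that hit Bob above Hal⟧ = ∅; Xiu ∉ this set.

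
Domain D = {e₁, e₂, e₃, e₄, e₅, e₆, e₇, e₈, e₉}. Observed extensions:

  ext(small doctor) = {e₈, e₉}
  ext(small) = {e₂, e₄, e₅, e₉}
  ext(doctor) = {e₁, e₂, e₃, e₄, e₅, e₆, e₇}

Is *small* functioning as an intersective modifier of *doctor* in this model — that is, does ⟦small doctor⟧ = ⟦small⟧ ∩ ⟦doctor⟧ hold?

no

⟦small⟧ ∩ ⟦doctor⟧ = {e₂, e₄, e₅, e₉} ∩ {e₁, e₂, e₃, e₄, e₅, e₆, e₇} = {e₂, e₄, e₅}
Observed ⟦small doctor⟧ = {e₈, e₉}.
These differ, so the modifier is not intersective in this model.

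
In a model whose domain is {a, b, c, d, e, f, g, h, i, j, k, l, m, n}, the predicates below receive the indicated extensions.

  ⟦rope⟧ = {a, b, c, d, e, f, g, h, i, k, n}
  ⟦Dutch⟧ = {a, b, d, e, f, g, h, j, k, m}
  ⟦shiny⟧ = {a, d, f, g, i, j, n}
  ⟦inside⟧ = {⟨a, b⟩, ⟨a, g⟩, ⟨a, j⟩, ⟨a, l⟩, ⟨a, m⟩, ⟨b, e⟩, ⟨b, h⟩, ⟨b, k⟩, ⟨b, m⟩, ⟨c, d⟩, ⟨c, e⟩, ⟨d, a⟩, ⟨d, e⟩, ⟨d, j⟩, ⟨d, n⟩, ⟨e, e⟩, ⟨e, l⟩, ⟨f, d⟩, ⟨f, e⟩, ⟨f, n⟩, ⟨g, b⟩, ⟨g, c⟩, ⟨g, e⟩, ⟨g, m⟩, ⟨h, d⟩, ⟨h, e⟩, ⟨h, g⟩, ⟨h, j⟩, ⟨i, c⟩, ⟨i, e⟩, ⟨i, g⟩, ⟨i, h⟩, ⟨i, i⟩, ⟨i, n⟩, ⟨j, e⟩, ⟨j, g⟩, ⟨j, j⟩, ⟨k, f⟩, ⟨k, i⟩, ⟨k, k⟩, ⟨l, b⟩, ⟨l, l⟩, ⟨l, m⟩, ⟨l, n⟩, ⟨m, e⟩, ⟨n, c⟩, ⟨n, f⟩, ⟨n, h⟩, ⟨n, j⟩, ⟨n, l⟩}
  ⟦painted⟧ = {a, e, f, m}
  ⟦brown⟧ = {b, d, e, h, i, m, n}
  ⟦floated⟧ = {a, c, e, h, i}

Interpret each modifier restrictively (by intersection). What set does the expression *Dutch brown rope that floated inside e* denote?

{e, h}

⟦that floated⟧ = ⟦floated⟧ = {a, c, e, h, i}
⟦inside e⟧ = {x : ⟨x, e⟩ ∈ ⟦inside⟧} = {b, c, d, e, f, g, h, i, j, m}
⟦rope⟧ = {a, b, c, d, e, f, g, h, i, k, n}
… ∩ ⟦that floated⟧ = {a, b, c, d, e, f, g, h, i, k, n} ∩ {a, c, e, h, i} = {a, c, e, h, i}
… ∩ ⟦inside e⟧ = {a, c, e, h, i} ∩ {b, c, d, e, f, g, h, i, j, m} = {c, e, h, i}
… ∩ ⟦Dutch⟧ = {c, e, h, i} ∩ {a, b, d, e, f, g, h, j, k, m} = {e, h}
… ∩ ⟦brown⟧ = {e, h} ∩ {b, d, e, h, i, m, n} = {e, h}
So ⟦Dutch brown rope that floated inside e⟧ = {e, h}.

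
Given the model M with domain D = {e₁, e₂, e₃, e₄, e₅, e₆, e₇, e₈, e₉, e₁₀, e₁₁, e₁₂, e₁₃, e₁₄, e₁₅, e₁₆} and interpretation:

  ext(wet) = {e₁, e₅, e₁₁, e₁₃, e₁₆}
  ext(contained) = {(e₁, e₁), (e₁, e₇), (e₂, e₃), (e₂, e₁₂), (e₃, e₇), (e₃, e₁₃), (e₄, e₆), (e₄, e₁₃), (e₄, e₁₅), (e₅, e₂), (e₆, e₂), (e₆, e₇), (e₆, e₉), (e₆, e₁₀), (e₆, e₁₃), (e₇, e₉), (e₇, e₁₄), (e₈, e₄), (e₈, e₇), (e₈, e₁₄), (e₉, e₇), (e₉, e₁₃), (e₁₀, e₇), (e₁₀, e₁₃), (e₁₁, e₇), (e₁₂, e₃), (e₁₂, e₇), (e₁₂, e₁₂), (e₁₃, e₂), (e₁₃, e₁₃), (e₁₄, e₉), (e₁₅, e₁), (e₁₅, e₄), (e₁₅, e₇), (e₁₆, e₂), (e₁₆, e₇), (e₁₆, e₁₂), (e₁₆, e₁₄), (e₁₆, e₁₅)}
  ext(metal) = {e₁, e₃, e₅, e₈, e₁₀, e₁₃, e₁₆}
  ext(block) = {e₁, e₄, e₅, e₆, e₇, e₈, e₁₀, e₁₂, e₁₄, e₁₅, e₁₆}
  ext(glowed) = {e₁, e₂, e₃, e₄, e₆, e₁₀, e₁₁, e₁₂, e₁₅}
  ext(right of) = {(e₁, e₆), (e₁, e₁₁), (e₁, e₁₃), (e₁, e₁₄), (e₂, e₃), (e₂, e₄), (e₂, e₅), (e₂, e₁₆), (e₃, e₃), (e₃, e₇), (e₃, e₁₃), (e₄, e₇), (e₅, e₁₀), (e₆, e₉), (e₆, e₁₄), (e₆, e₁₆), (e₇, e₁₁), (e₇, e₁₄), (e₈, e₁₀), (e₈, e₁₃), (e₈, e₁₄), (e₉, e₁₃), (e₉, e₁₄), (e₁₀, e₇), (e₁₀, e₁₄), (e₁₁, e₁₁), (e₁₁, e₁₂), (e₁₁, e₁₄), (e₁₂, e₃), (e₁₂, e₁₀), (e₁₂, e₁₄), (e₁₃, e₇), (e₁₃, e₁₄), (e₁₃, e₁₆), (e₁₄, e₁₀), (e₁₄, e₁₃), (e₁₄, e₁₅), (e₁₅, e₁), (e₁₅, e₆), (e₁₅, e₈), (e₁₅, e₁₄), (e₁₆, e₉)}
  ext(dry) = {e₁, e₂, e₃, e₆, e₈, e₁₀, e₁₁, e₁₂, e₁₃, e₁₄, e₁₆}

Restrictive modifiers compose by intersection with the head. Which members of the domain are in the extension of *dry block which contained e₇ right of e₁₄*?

⟦which contained e₇⟧ = {x : ⟨x, e₇⟩ ∈ ⟦contained⟧} = {e₁, e₃, e₆, e₈, e₉, e₁₀, e₁₁, e₁₂, e₁₅, e₁₆}
⟦right of e₁₄⟧ = {x : ⟨x, e₁₄⟩ ∈ ⟦right of⟧} = {e₁, e₆, e₇, e₈, e₉, e₁₀, e₁₁, e₁₂, e₁₃, e₁₅}
⟦block⟧ = {e₁, e₄, e₅, e₆, e₇, e₈, e₁₀, e₁₂, e₁₄, e₁₅, e₁₆}
… ∩ ⟦which contained e₇⟧ = {e₁, e₄, e₅, e₆, e₇, e₈, e₁₀, e₁₂, e₁₄, e₁₅, e₁₆} ∩ {e₁, e₃, e₆, e₈, e₉, e₁₀, e₁₁, e₁₂, e₁₅, e₁₆} = {e₁, e₆, e₈, e₁₀, e₁₂, e₁₅, e₁₆}
… ∩ ⟦right of e₁₄⟧ = {e₁, e₆, e₈, e₁₀, e₁₂, e₁₅, e₁₆} ∩ {e₁, e₆, e₇, e₈, e₉, e₁₀, e₁₁, e₁₂, e₁₃, e₁₅} = {e₁, e₆, e₈, e₁₀, e₁₂, e₁₅}
… ∩ ⟦dry⟧ = {e₁, e₆, e₈, e₁₀, e₁₂, e₁₅} ∩ {e₁, e₂, e₃, e₆, e₈, e₁₀, e₁₁, e₁₂, e₁₃, e₁₄, e₁₆} = {e₁, e₆, e₈, e₁₀, e₁₂}
So ⟦dry block which contained e₇ right of e₁₄⟧ = {e₁, e₆, e₈, e₁₀, e₁₂}.

{e₁, e₆, e₈, e₁₀, e₁₂}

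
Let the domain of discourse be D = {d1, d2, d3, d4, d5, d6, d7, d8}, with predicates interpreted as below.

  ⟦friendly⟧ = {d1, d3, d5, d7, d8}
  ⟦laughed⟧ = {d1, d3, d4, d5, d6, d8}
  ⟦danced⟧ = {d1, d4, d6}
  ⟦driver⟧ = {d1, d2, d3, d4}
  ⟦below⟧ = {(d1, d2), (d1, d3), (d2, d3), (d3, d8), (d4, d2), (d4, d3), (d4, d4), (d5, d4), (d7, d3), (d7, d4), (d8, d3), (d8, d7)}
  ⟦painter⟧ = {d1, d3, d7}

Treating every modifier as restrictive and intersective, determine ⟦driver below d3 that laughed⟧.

{d1, d4}

⟦below d3⟧ = {x : ⟨x, d3⟩ ∈ ⟦below⟧} = {d1, d2, d4, d7, d8}
⟦that laughed⟧ = ⟦laughed⟧ = {d1, d3, d4, d5, d6, d8}
⟦driver⟧ = {d1, d2, d3, d4}
… ∩ ⟦below d3⟧ = {d1, d2, d3, d4} ∩ {d1, d2, d4, d7, d8} = {d1, d2, d4}
… ∩ ⟦that laughed⟧ = {d1, d2, d4} ∩ {d1, d3, d4, d5, d6, d8} = {d1, d4}
So ⟦driver below d3 that laughed⟧ = {d1, d4}.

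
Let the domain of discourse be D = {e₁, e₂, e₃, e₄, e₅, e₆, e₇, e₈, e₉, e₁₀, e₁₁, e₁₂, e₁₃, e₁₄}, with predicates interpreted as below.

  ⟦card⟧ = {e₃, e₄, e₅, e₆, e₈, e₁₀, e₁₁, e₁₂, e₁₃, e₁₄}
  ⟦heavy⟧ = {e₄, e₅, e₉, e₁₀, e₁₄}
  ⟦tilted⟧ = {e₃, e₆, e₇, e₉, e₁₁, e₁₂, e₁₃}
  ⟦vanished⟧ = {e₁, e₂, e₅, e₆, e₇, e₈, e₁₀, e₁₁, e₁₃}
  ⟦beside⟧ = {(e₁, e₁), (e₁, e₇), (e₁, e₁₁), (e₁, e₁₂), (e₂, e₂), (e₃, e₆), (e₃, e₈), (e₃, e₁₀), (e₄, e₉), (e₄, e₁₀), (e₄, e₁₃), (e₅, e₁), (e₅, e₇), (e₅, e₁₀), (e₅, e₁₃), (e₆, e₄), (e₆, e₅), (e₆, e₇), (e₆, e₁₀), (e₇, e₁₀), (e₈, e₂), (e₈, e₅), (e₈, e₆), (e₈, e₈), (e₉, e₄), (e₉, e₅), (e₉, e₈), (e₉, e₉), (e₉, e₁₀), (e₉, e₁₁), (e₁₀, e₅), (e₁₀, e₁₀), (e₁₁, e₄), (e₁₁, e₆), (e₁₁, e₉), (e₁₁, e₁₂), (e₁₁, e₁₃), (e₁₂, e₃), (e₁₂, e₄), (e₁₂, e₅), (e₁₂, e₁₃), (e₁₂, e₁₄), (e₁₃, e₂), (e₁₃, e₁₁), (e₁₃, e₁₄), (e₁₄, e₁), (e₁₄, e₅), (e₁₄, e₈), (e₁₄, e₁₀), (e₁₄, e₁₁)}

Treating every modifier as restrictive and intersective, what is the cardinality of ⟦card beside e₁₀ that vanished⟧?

3

⟦beside e₁₀⟧ = {x : ⟨x, e₁₀⟩ ∈ ⟦beside⟧} = {e₃, e₄, e₅, e₆, e₇, e₉, e₁₀, e₁₄}
⟦that vanished⟧ = ⟦vanished⟧ = {e₁, e₂, e₅, e₆, e₇, e₈, e₁₀, e₁₁, e₁₃}
⟦card⟧ = {e₃, e₄, e₅, e₆, e₈, e₁₀, e₁₁, e₁₂, e₁₃, e₁₄}
… ∩ ⟦beside e₁₀⟧ = {e₃, e₄, e₅, e₆, e₈, e₁₀, e₁₁, e₁₂, e₁₃, e₁₄} ∩ {e₃, e₄, e₅, e₆, e₇, e₉, e₁₀, e₁₄} = {e₃, e₄, e₅, e₆, e₁₀, e₁₄}
… ∩ ⟦that vanished⟧ = {e₃, e₄, e₅, e₆, e₁₀, e₁₄} ∩ {e₁, e₂, e₅, e₆, e₇, e₈, e₁₀, e₁₁, e₁₃} = {e₅, e₆, e₁₀}
⟦card beside e₁₀ that vanished⟧ = {e₅, e₆, e₁₀}, so the cardinality is 3.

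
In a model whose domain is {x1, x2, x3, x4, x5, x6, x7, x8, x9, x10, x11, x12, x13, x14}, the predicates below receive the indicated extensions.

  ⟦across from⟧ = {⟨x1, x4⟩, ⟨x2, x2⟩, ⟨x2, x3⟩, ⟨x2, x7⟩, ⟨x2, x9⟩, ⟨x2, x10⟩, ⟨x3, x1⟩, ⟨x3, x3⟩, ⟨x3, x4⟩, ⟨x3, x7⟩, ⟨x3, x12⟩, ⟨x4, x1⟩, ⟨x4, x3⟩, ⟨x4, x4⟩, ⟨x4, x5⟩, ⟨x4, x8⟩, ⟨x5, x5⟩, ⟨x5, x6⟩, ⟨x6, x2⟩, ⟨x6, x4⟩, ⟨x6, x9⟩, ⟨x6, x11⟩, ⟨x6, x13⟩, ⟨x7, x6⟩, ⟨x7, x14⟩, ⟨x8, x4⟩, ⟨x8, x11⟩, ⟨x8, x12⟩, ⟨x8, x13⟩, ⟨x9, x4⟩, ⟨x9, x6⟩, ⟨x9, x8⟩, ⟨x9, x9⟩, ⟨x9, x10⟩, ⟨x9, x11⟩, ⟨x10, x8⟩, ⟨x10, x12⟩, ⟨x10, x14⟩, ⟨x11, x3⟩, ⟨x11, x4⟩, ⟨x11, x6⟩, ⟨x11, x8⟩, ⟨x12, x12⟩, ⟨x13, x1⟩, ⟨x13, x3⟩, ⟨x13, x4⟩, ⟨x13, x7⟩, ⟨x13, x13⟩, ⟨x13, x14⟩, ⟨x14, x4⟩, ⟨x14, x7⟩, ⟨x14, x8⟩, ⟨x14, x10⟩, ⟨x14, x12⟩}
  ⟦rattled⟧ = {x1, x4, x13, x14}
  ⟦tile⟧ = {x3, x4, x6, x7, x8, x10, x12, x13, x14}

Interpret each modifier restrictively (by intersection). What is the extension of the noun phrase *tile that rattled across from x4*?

{x4, x13, x14}

⟦that rattled⟧ = ⟦rattled⟧ = {x1, x4, x13, x14}
⟦across from x4⟧ = {x : ⟨x, x4⟩ ∈ ⟦across from⟧} = {x1, x3, x4, x6, x8, x9, x11, x13, x14}
⟦tile⟧ = {x3, x4, x6, x7, x8, x10, x12, x13, x14}
… ∩ ⟦that rattled⟧ = {x3, x4, x6, x7, x8, x10, x12, x13, x14} ∩ {x1, x4, x13, x14} = {x4, x13, x14}
… ∩ ⟦across from x4⟧ = {x4, x13, x14} ∩ {x1, x3, x4, x6, x8, x9, x11, x13, x14} = {x4, x13, x14}
So ⟦tile that rattled across from x4⟧ = {x4, x13, x14}.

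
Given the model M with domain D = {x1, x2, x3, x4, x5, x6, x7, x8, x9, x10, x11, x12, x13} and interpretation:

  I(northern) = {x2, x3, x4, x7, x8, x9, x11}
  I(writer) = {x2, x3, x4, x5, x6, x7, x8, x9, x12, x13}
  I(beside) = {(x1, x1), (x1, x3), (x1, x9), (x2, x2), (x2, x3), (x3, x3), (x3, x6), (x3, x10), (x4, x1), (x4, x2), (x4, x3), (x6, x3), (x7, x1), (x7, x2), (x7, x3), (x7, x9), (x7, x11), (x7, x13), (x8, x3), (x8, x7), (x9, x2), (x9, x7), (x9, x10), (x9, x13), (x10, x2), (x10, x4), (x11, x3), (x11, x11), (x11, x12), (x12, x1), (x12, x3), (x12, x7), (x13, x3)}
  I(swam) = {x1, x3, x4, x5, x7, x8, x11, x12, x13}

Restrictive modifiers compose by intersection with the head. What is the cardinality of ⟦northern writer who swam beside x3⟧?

4

⟦who swam⟧ = ⟦swam⟧ = {x1, x3, x4, x5, x7, x8, x11, x12, x13}
⟦beside x3⟧ = {x : ⟨x, x3⟩ ∈ ⟦beside⟧} = {x1, x2, x3, x4, x6, x7, x8, x11, x12, x13}
⟦writer⟧ = {x2, x3, x4, x5, x6, x7, x8, x9, x12, x13}
… ∩ ⟦who swam⟧ = {x2, x3, x4, x5, x6, x7, x8, x9, x12, x13} ∩ {x1, x3, x4, x5, x7, x8, x11, x12, x13} = {x3, x4, x5, x7, x8, x12, x13}
… ∩ ⟦beside x3⟧ = {x3, x4, x5, x7, x8, x12, x13} ∩ {x1, x2, x3, x4, x6, x7, x8, x11, x12, x13} = {x3, x4, x7, x8, x12, x13}
… ∩ ⟦northern⟧ = {x3, x4, x7, x8, x12, x13} ∩ {x2, x3, x4, x7, x8, x9, x11} = {x3, x4, x7, x8}
⟦northern writer who swam beside x3⟧ = {x3, x4, x7, x8}, so the cardinality is 4.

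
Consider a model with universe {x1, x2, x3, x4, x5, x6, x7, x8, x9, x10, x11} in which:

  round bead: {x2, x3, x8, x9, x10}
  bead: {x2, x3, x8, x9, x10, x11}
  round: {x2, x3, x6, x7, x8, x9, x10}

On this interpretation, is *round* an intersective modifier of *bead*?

⟦round⟧ ∩ ⟦bead⟧ = {x2, x3, x6, x7, x8, x9, x10} ∩ {x2, x3, x8, x9, x10, x11} = {x2, x3, x8, x9, x10}
Observed ⟦round bead⟧ = {x2, x3, x8, x9, x10}.
These coincide, so the modifier is intersective here.

yes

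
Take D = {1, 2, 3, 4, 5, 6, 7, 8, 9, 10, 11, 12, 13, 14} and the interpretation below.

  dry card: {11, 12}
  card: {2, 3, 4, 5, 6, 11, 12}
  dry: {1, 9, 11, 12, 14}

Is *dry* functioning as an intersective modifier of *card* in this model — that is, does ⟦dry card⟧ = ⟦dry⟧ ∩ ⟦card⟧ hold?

yes

⟦dry⟧ ∩ ⟦card⟧ = {1, 9, 11, 12, 14} ∩ {2, 3, 4, 5, 6, 11, 12} = {11, 12}
Observed ⟦dry card⟧ = {11, 12}.
These coincide, so the modifier is intersective here.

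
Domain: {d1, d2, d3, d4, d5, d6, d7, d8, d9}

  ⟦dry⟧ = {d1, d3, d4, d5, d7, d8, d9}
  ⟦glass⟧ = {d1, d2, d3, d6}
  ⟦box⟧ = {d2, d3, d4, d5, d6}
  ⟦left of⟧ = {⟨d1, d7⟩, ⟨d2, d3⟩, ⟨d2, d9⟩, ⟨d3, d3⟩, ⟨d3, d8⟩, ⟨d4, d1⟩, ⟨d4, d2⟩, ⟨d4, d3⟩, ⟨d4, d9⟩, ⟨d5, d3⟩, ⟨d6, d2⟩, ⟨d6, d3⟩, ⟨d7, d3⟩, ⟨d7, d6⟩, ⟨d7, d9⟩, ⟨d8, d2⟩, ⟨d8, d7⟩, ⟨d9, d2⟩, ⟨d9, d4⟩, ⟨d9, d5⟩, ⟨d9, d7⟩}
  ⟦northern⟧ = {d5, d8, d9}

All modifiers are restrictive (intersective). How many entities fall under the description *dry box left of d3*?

⟦left of d3⟧ = {x : ⟨x, d3⟩ ∈ ⟦left of⟧} = {d2, d3, d4, d5, d6, d7}
⟦box⟧ = {d2, d3, d4, d5, d6}
… ∩ ⟦left of d3⟧ = {d2, d3, d4, d5, d6} ∩ {d2, d3, d4, d5, d6, d7} = {d2, d3, d4, d5, d6}
… ∩ ⟦dry⟧ = {d2, d3, d4, d5, d6} ∩ {d1, d3, d4, d5, d7, d8, d9} = {d3, d4, d5}
⟦dry box left of d3⟧ = {d3, d4, d5}, so the cardinality is 3.

3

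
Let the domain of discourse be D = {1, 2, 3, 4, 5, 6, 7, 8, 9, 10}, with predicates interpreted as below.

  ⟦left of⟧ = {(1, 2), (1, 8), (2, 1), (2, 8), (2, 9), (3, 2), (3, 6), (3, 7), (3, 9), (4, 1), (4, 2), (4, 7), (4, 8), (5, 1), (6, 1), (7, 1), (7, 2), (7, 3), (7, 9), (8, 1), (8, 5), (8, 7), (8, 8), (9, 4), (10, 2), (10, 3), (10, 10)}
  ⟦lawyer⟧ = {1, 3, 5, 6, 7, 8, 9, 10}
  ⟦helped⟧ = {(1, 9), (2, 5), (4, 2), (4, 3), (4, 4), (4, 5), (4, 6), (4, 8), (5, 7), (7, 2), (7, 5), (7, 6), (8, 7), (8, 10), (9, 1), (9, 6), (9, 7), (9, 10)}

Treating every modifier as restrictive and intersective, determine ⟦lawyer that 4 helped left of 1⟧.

{5, 6, 8}

⟦that 4 helped⟧ = {x : ⟨4, x⟩ ∈ ⟦helped⟧} = {2, 3, 4, 5, 6, 8}
⟦left of 1⟧ = {x : ⟨x, 1⟩ ∈ ⟦left of⟧} = {2, 4, 5, 6, 7, 8}
⟦lawyer⟧ = {1, 3, 5, 6, 7, 8, 9, 10}
… ∩ ⟦that 4 helped⟧ = {1, 3, 5, 6, 7, 8, 9, 10} ∩ {2, 3, 4, 5, 6, 8} = {3, 5, 6, 8}
… ∩ ⟦left of 1⟧ = {3, 5, 6, 8} ∩ {2, 4, 5, 6, 7, 8} = {5, 6, 8}
So ⟦lawyer that 4 helped left of 1⟧ = {5, 6, 8}.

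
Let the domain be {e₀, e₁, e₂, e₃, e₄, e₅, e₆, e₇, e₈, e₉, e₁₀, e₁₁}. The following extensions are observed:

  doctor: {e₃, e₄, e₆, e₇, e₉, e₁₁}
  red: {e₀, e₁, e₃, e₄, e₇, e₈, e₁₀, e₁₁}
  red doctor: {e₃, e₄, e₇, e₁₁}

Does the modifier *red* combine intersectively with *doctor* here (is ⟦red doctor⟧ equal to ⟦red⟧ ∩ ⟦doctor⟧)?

yes

⟦red⟧ ∩ ⟦doctor⟧ = {e₀, e₁, e₃, e₄, e₇, e₈, e₁₀, e₁₁} ∩ {e₃, e₄, e₆, e₇, e₉, e₁₁} = {e₃, e₄, e₇, e₁₁}
Observed ⟦red doctor⟧ = {e₃, e₄, e₇, e₁₁}.
These coincide, so the modifier is intersective here.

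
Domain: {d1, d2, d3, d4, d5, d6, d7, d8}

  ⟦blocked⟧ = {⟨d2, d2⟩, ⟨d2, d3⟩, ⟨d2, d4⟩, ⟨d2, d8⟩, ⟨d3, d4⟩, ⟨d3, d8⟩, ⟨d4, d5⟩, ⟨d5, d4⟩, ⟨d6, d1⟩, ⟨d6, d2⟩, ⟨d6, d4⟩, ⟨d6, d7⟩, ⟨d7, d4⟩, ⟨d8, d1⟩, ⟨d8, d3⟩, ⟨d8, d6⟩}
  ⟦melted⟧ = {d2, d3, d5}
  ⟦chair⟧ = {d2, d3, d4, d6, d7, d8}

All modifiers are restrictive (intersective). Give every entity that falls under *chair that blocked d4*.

⟦that blocked d4⟧ = {x : ⟨x, d4⟩ ∈ ⟦blocked⟧} = {d2, d3, d5, d6, d7}
⟦chair⟧ = {d2, d3, d4, d6, d7, d8}
… ∩ ⟦that blocked d4⟧ = {d2, d3, d4, d6, d7, d8} ∩ {d2, d3, d5, d6, d7} = {d2, d3, d6, d7}
So ⟦chair that blocked d4⟧ = {d2, d3, d6, d7}.

{d2, d3, d6, d7}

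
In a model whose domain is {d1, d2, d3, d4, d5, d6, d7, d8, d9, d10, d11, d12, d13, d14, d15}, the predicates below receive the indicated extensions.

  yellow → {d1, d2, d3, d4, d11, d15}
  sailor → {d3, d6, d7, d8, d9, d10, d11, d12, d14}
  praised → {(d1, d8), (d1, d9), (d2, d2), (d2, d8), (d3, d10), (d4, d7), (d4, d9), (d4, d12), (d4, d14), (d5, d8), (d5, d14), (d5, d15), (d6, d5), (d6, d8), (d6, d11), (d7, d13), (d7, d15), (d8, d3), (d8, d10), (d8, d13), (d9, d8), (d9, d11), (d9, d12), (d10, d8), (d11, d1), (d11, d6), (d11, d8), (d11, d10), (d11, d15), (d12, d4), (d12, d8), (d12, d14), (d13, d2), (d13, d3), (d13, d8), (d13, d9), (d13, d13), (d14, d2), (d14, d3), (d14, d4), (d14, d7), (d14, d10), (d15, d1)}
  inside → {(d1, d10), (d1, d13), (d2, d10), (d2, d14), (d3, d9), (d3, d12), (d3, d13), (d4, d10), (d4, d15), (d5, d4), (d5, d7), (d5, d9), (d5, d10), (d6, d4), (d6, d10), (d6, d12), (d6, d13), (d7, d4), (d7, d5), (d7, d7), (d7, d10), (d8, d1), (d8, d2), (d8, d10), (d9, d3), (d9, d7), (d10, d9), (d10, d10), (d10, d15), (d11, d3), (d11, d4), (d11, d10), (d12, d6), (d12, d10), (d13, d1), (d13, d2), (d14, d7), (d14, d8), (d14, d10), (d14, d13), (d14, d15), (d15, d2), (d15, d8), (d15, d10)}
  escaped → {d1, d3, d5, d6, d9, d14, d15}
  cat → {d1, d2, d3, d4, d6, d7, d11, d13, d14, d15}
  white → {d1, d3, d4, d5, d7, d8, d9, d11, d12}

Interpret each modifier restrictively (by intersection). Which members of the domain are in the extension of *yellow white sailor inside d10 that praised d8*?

{d11}

⟦inside d10⟧ = {x : ⟨x, d10⟩ ∈ ⟦inside⟧} = {d1, d2, d4, d5, d6, d7, d8, d10, d11, d12, d14, d15}
⟦that praised d8⟧ = {x : ⟨x, d8⟩ ∈ ⟦praised⟧} = {d1, d2, d5, d6, d9, d10, d11, d12, d13}
⟦sailor⟧ = {d3, d6, d7, d8, d9, d10, d11, d12, d14}
… ∩ ⟦inside d10⟧ = {d3, d6, d7, d8, d9, d10, d11, d12, d14} ∩ {d1, d2, d4, d5, d6, d7, d8, d10, d11, d12, d14, d15} = {d6, d7, d8, d10, d11, d12, d14}
… ∩ ⟦that praised d8⟧ = {d6, d7, d8, d10, d11, d12, d14} ∩ {d1, d2, d5, d6, d9, d10, d11, d12, d13} = {d6, d10, d11, d12}
… ∩ ⟦yellow⟧ = {d6, d10, d11, d12} ∩ {d1, d2, d3, d4, d11, d15} = {d11}
… ∩ ⟦white⟧ = {d11} ∩ {d1, d3, d4, d5, d7, d8, d9, d11, d12} = {d11}
So ⟦yellow white sailor inside d10 that praised d8⟧ = {d11}.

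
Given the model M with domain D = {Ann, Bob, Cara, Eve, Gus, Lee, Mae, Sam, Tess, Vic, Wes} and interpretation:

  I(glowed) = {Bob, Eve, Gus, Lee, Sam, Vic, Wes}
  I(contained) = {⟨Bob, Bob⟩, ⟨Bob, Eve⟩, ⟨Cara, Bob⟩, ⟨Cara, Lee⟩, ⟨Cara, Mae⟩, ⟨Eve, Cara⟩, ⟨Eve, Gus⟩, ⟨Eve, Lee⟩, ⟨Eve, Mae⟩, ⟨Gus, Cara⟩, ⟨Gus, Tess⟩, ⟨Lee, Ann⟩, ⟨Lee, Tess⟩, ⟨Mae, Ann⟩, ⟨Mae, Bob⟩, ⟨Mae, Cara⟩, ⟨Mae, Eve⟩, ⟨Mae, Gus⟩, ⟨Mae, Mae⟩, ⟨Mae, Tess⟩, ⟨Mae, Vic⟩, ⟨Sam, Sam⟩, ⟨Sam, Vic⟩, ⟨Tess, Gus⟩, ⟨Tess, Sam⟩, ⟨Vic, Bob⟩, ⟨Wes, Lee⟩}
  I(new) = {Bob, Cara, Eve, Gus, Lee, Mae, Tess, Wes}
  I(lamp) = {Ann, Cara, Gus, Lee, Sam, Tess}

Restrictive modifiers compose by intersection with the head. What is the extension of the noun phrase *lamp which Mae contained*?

⟦which Mae contained⟧ = {x : ⟨Mae, x⟩ ∈ ⟦contained⟧} = {Ann, Bob, Cara, Eve, Gus, Mae, Tess, Vic}
⟦lamp⟧ = {Ann, Cara, Gus, Lee, Sam, Tess}
… ∩ ⟦which Mae contained⟧ = {Ann, Cara, Gus, Lee, Sam, Tess} ∩ {Ann, Bob, Cara, Eve, Gus, Mae, Tess, Vic} = {Ann, Cara, Gus, Tess}
So ⟦lamp which Mae contained⟧ = {Ann, Cara, Gus, Tess}.

{Ann, Cara, Gus, Tess}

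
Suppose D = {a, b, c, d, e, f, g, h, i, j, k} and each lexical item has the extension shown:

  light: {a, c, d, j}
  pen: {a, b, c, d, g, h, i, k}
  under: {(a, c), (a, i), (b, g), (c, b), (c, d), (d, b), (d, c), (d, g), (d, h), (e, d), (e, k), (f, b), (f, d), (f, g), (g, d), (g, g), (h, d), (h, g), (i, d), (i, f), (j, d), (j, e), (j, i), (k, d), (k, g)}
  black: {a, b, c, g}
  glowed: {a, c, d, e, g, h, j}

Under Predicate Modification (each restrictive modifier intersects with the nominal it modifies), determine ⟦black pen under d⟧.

⟦under d⟧ = {x : ⟨x, d⟩ ∈ ⟦under⟧} = {c, e, f, g, h, i, j, k}
⟦pen⟧ = {a, b, c, d, g, h, i, k}
… ∩ ⟦under d⟧ = {a, b, c, d, g, h, i, k} ∩ {c, e, f, g, h, i, j, k} = {c, g, h, i, k}
… ∩ ⟦black⟧ = {c, g, h, i, k} ∩ {a, b, c, g} = {c, g}
So ⟦black pen under d⟧ = {c, g}.

{c, g}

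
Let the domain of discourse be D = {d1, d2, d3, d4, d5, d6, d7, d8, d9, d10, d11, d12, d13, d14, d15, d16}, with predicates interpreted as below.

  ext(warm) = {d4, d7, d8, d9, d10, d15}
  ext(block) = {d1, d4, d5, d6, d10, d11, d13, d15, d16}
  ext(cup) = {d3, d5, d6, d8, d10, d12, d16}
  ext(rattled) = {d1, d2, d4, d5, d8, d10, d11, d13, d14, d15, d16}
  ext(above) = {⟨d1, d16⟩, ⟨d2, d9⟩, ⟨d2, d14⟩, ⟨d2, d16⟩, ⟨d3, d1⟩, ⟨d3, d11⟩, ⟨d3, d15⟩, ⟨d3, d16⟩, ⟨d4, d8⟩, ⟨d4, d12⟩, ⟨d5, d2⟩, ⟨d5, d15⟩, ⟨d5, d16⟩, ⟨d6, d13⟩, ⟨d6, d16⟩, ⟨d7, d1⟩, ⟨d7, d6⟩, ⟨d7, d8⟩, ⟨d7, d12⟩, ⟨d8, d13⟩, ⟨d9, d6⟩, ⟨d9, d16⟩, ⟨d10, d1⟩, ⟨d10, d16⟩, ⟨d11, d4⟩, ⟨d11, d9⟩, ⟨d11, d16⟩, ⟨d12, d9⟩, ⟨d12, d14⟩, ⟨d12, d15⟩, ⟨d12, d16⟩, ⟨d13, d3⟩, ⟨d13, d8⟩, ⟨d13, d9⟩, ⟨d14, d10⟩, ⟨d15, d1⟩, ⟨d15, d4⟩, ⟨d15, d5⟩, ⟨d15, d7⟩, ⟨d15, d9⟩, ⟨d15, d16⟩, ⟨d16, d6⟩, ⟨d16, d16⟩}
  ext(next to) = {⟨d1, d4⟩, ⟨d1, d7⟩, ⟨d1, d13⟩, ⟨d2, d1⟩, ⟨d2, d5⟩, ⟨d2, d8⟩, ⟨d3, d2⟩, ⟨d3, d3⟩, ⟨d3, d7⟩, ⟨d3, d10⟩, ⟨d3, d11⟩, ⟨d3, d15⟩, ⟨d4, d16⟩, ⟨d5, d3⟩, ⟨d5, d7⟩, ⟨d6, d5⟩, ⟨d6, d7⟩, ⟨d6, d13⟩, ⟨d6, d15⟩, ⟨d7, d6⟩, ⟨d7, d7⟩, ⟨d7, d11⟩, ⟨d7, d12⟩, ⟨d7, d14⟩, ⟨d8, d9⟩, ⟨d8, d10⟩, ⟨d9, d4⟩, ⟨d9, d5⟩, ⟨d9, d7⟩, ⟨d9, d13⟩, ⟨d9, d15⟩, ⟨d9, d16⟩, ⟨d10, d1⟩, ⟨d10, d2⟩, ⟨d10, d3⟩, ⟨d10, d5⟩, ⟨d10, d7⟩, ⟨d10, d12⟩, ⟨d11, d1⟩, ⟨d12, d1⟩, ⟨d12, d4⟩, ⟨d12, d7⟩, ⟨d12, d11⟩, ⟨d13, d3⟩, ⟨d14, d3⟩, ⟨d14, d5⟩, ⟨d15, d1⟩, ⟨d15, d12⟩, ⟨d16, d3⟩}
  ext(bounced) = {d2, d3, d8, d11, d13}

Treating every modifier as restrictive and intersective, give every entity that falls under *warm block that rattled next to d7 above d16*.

{d10}

⟦that rattled⟧ = ⟦rattled⟧ = {d1, d2, d4, d5, d8, d10, d11, d13, d14, d15, d16}
⟦next to d7⟧ = {x : ⟨x, d7⟩ ∈ ⟦next to⟧} = {d1, d3, d5, d6, d7, d9, d10, d12}
⟦above d16⟧ = {x : ⟨x, d16⟩ ∈ ⟦above⟧} = {d1, d2, d3, d5, d6, d9, d10, d11, d12, d15, d16}
⟦block⟧ = {d1, d4, d5, d6, d10, d11, d13, d15, d16}
… ∩ ⟦that rattled⟧ = {d1, d4, d5, d6, d10, d11, d13, d15, d16} ∩ {d1, d2, d4, d5, d8, d10, d11, d13, d14, d15, d16} = {d1, d4, d5, d10, d11, d13, d15, d16}
… ∩ ⟦next to d7⟧ = {d1, d4, d5, d10, d11, d13, d15, d16} ∩ {d1, d3, d5, d6, d7, d9, d10, d12} = {d1, d5, d10}
… ∩ ⟦above d16⟧ = {d1, d5, d10} ∩ {d1, d2, d3, d5, d6, d9, d10, d11, d12, d15, d16} = {d1, d5, d10}
… ∩ ⟦warm⟧ = {d1, d5, d10} ∩ {d4, d7, d8, d9, d10, d15} = {d10}
So ⟦warm block that rattled next to d7 above d16⟧ = {d10}.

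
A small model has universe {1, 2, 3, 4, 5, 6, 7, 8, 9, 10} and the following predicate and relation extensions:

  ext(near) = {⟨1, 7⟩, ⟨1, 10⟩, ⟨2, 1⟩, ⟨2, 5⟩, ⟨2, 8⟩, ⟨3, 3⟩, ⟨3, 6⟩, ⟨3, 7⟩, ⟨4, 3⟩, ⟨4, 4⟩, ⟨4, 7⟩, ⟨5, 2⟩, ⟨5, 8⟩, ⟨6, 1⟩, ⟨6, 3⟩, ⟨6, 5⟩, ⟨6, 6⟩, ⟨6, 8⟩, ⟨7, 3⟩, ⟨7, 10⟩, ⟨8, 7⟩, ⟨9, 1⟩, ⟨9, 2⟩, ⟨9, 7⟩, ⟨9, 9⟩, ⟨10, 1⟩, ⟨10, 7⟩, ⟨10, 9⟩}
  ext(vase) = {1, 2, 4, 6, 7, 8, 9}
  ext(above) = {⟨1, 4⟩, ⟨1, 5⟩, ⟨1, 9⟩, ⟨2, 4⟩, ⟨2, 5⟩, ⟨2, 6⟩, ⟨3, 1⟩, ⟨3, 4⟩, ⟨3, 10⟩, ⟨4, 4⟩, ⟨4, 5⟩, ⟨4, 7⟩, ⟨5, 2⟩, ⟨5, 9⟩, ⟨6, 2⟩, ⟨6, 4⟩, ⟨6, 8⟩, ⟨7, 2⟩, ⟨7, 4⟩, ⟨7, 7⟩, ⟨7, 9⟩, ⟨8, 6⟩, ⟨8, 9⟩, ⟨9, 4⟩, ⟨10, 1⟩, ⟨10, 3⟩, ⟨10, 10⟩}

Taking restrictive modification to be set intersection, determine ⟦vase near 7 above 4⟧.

⟦near 7⟧ = {x : ⟨x, 7⟩ ∈ ⟦near⟧} = {1, 3, 4, 8, 9, 10}
⟦above 4⟧ = {x : ⟨x, 4⟩ ∈ ⟦above⟧} = {1, 2, 3, 4, 6, 7, 9}
⟦vase⟧ = {1, 2, 4, 6, 7, 8, 9}
… ∩ ⟦near 7⟧ = {1, 2, 4, 6, 7, 8, 9} ∩ {1, 3, 4, 8, 9, 10} = {1, 4, 8, 9}
… ∩ ⟦above 4⟧ = {1, 4, 8, 9} ∩ {1, 2, 3, 4, 6, 7, 9} = {1, 4, 9}
So ⟦vase near 7 above 4⟧ = {1, 4, 9}.

{1, 4, 9}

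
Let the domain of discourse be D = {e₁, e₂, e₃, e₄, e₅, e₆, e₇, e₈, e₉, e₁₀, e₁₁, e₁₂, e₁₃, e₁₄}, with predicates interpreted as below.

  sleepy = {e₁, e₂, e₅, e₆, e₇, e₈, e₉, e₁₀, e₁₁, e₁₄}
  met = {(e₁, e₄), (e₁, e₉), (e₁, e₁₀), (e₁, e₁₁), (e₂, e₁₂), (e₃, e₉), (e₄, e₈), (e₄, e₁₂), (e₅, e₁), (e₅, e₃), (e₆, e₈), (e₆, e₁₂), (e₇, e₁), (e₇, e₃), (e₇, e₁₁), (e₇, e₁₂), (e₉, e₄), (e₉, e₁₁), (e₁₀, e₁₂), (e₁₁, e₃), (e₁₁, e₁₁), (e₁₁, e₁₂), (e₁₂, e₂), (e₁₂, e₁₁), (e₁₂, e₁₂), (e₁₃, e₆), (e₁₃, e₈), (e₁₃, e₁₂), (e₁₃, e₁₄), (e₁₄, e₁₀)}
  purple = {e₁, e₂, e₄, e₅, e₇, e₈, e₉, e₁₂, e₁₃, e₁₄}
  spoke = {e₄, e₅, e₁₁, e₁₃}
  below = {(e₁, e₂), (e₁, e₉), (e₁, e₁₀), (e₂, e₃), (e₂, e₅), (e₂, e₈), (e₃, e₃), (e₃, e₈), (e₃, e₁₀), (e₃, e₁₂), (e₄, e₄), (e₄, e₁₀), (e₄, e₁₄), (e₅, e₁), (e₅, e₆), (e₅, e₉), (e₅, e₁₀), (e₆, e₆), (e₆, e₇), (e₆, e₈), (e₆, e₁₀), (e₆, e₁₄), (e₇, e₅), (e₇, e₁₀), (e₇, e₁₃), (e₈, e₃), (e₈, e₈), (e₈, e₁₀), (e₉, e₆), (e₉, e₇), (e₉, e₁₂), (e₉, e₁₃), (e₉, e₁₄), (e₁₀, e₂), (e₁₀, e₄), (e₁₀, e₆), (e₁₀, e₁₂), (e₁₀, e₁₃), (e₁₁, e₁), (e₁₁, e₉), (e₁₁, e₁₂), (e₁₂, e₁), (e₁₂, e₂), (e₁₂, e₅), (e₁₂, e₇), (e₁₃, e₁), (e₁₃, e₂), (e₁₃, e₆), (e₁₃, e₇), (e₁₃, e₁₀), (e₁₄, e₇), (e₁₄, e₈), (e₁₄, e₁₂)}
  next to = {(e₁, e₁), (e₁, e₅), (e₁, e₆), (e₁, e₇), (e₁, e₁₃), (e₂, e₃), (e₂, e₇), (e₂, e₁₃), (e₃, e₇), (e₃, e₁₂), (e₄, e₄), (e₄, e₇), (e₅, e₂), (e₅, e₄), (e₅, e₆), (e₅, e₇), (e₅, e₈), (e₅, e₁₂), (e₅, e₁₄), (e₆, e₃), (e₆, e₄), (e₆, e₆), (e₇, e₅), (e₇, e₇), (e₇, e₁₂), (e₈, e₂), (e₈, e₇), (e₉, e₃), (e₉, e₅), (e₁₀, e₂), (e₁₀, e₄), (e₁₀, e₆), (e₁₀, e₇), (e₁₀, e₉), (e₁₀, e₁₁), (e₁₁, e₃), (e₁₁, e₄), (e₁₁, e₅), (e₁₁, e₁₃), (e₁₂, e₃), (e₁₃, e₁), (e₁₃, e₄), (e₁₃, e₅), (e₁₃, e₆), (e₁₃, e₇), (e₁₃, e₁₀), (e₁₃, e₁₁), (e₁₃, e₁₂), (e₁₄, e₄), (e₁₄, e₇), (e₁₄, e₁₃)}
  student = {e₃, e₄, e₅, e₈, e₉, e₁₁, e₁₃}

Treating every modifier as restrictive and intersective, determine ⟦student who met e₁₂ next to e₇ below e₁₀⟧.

⟦who met e₁₂⟧ = {x : ⟨x, e₁₂⟩ ∈ ⟦met⟧} = {e₂, e₄, e₆, e₇, e₁₀, e₁₁, e₁₂, e₁₃}
⟦next to e₇⟧ = {x : ⟨x, e₇⟩ ∈ ⟦next to⟧} = {e₁, e₂, e₃, e₄, e₅, e₇, e₈, e₁₀, e₁₃, e₁₄}
⟦below e₁₀⟧ = {x : ⟨x, e₁₀⟩ ∈ ⟦below⟧} = {e₁, e₃, e₄, e₅, e₆, e₇, e₈, e₁₃}
⟦student⟧ = {e₃, e₄, e₅, e₈, e₉, e₁₁, e₁₃}
… ∩ ⟦who met e₁₂⟧ = {e₃, e₄, e₅, e₈, e₉, e₁₁, e₁₃} ∩ {e₂, e₄, e₆, e₇, e₁₀, e₁₁, e₁₂, e₁₃} = {e₄, e₁₁, e₁₃}
… ∩ ⟦next to e₇⟧ = {e₄, e₁₁, e₁₃} ∩ {e₁, e₂, e₃, e₄, e₅, e₇, e₈, e₁₀, e₁₃, e₁₄} = {e₄, e₁₃}
… ∩ ⟦below e₁₀⟧ = {e₄, e₁₃} ∩ {e₁, e₃, e₄, e₅, e₆, e₇, e₈, e₁₃} = {e₄, e₁₃}
So ⟦student who met e₁₂ next to e₇ below e₁₀⟧ = {e₄, e₁₃}.

{e₄, e₁₃}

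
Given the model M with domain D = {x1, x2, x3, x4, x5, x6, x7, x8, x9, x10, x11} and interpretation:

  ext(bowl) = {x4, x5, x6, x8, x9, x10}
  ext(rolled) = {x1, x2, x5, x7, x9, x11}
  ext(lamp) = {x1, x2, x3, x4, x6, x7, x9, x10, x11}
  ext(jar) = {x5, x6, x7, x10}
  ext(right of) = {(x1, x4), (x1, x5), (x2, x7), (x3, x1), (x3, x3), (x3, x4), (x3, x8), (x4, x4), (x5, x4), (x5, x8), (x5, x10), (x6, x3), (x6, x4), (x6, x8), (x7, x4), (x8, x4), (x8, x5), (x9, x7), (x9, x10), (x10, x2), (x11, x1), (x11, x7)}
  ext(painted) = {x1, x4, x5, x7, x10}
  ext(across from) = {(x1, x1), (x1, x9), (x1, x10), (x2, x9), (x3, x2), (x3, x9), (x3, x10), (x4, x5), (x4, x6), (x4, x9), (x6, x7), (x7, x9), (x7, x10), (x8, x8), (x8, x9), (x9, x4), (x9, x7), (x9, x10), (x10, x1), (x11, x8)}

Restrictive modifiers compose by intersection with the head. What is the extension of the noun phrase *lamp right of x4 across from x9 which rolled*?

{x1, x7}

⟦right of x4⟧ = {x : ⟨x, x4⟩ ∈ ⟦right of⟧} = {x1, x3, x4, x5, x6, x7, x8}
⟦across from x9⟧ = {x : ⟨x, x9⟩ ∈ ⟦across from⟧} = {x1, x2, x3, x4, x7, x8}
⟦which rolled⟧ = ⟦rolled⟧ = {x1, x2, x5, x7, x9, x11}
⟦lamp⟧ = {x1, x2, x3, x4, x6, x7, x9, x10, x11}
… ∩ ⟦right of x4⟧ = {x1, x2, x3, x4, x6, x7, x9, x10, x11} ∩ {x1, x3, x4, x5, x6, x7, x8} = {x1, x3, x4, x6, x7}
… ∩ ⟦across from x9⟧ = {x1, x3, x4, x6, x7} ∩ {x1, x2, x3, x4, x7, x8} = {x1, x3, x4, x7}
… ∩ ⟦which rolled⟧ = {x1, x3, x4, x7} ∩ {x1, x2, x5, x7, x9, x11} = {x1, x7}
So ⟦lamp right of x4 across from x9 which rolled⟧ = {x1, x7}.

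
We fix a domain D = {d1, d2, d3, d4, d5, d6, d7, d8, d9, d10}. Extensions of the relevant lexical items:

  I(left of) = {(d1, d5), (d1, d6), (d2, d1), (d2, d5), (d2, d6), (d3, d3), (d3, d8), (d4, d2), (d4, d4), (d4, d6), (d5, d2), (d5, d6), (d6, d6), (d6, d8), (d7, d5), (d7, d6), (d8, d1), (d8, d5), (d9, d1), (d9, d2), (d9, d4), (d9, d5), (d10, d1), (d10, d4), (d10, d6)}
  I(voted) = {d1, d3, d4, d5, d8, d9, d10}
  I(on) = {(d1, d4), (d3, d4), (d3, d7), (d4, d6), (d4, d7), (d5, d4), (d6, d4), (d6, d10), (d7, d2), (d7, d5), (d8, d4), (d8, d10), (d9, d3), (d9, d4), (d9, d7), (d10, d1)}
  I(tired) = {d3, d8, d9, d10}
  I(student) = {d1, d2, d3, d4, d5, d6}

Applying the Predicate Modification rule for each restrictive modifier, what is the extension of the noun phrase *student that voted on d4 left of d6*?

{d1, d5}

⟦that voted⟧ = ⟦voted⟧ = {d1, d3, d4, d5, d8, d9, d10}
⟦on d4⟧ = {x : ⟨x, d4⟩ ∈ ⟦on⟧} = {d1, d3, d5, d6, d8, d9}
⟦left of d6⟧ = {x : ⟨x, d6⟩ ∈ ⟦left of⟧} = {d1, d2, d4, d5, d6, d7, d10}
⟦student⟧ = {d1, d2, d3, d4, d5, d6}
… ∩ ⟦that voted⟧ = {d1, d2, d3, d4, d5, d6} ∩ {d1, d3, d4, d5, d8, d9, d10} = {d1, d3, d4, d5}
… ∩ ⟦on d4⟧ = {d1, d3, d4, d5} ∩ {d1, d3, d5, d6, d8, d9} = {d1, d3, d5}
… ∩ ⟦left of d6⟧ = {d1, d3, d5} ∩ {d1, d2, d4, d5, d6, d7, d10} = {d1, d5}
So ⟦student that voted on d4 left of d6⟧ = {d1, d5}.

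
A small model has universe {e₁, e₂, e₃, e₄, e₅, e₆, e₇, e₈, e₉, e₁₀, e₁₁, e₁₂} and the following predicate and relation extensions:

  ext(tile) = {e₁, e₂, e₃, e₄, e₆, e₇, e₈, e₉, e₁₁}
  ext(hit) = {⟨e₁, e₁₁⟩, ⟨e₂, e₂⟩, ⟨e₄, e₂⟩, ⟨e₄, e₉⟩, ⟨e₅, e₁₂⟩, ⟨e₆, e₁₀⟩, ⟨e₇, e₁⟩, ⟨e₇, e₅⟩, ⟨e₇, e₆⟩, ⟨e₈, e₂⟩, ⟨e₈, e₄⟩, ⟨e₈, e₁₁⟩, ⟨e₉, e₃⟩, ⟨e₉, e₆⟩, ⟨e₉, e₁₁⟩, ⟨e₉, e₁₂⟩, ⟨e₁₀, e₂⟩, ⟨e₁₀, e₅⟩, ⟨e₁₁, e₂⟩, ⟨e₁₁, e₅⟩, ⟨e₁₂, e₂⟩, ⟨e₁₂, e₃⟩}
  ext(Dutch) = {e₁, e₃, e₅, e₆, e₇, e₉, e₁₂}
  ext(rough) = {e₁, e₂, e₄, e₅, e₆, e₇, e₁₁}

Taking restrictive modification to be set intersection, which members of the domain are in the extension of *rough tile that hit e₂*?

{e₂, e₄, e₁₁}

⟦that hit e₂⟧ = {x : ⟨x, e₂⟩ ∈ ⟦hit⟧} = {e₂, e₄, e₈, e₁₀, e₁₁, e₁₂}
⟦tile⟧ = {e₁, e₂, e₃, e₄, e₆, e₇, e₈, e₉, e₁₁}
… ∩ ⟦that hit e₂⟧ = {e₁, e₂, e₃, e₄, e₆, e₇, e₈, e₉, e₁₁} ∩ {e₂, e₄, e₈, e₁₀, e₁₁, e₁₂} = {e₂, e₄, e₈, e₁₁}
… ∩ ⟦rough⟧ = {e₂, e₄, e₈, e₁₁} ∩ {e₁, e₂, e₄, e₅, e₆, e₇, e₁₁} = {e₂, e₄, e₁₁}
So ⟦rough tile that hit e₂⟧ = {e₂, e₄, e₁₁}.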